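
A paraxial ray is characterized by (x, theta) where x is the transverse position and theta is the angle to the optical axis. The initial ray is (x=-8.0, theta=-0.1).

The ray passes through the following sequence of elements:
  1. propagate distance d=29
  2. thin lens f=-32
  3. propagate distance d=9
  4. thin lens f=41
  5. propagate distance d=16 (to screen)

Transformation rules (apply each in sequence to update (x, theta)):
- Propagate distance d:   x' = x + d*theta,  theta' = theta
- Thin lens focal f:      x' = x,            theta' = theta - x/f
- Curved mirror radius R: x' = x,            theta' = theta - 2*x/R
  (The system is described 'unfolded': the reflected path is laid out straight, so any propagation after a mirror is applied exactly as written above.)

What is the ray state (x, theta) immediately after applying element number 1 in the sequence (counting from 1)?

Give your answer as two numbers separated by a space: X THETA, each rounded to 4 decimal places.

Answer: -10.9000 -0.1000

Derivation:
Initial: x=-8.0000 theta=-0.1000
After 1 (propagate distance d=29): x=-10.9000 theta=-0.1000
Rounded to 4 decimal places: x = -10.9000, theta = -0.1000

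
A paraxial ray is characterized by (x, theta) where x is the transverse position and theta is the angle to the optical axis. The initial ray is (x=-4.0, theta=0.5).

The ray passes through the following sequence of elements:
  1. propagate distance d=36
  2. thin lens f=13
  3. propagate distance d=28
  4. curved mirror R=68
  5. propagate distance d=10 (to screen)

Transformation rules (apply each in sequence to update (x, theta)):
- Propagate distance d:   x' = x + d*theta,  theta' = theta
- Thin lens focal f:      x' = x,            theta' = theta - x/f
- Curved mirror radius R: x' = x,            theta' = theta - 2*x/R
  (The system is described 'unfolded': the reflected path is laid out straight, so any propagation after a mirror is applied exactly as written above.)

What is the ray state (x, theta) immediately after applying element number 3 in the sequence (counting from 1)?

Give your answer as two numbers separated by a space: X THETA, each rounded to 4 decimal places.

Initial: x=-4.0000 theta=0.5000
After 1 (propagate distance d=36): x=14.0000 theta=0.5000
After 2 (thin lens f=13): x=14.0000 theta=-15/26 (≈-0.5769)
After 3 (propagate distance d=28): x=-28/13 (≈-2.1538) theta=-15/26 (≈-0.5769)
Rounded to 4 decimal places: x = -2.1538, theta = -0.5769

Answer: -2.1538 -0.5769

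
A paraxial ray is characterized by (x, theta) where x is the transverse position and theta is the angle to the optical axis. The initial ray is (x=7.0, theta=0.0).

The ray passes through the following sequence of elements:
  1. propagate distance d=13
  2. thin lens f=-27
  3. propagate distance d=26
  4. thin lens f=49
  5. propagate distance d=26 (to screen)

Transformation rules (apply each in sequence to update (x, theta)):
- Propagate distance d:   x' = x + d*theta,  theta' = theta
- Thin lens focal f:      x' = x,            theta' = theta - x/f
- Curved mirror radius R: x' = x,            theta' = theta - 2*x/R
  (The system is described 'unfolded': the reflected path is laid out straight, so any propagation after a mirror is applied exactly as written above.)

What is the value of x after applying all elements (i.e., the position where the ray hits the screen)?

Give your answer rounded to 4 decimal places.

Answer: 13.1905

Derivation:
Initial: x=7.0000 theta=0.0000
After 1 (propagate distance d=13): x=7.0000 theta=0.0000
After 2 (thin lens f=-27): x=7.0000 theta=7/27 (≈0.2593)
After 3 (propagate distance d=26): x=371/27 (≈13.7407) theta=7/27 (≈0.2593)
After 4 (thin lens f=49): x=371/27 (≈13.7407) theta=-4/189 (≈-0.0212)
After 5 (propagate distance d=26 (to screen)): x=277/21 (≈13.1905) theta=-4/189 (≈-0.0212)
Rounded to 4 decimal places: x = 13.1905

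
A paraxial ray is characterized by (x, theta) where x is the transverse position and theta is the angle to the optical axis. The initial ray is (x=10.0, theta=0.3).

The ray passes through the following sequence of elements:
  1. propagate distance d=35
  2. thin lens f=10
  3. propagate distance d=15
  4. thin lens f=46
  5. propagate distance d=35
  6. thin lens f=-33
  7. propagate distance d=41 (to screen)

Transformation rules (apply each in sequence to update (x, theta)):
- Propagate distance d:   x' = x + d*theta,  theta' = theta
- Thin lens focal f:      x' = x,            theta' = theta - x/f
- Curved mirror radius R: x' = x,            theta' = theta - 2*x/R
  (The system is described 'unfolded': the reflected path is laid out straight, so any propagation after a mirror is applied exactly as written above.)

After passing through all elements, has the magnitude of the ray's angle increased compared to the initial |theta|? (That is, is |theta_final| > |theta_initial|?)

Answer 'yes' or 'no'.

Initial: x=10.0000 theta=0.3000
After 1 (propagate distance d=35): x=20.5000 theta=0.3000
After 2 (thin lens f=10): x=20.5000 theta=-1.7500
After 3 (propagate distance d=15): x=-5.7500 theta=-1.7500
After 4 (thin lens f=46): x=-5.7500 theta=-1.6250
After 5 (propagate distance d=35): x=-62.6250 theta=-1.6250
After 6 (thin lens f=-33): x=-62.6250 theta=-155/44 (≈-3.5227)
After 7 (propagate distance d=41 (to screen)): x=-18221/88 (≈-207.0568) theta=-155/44 (≈-3.5227)
|theta_initial|=0.3000 |theta_final|=155/44 (≈3.5227) -> increased

Answer: yes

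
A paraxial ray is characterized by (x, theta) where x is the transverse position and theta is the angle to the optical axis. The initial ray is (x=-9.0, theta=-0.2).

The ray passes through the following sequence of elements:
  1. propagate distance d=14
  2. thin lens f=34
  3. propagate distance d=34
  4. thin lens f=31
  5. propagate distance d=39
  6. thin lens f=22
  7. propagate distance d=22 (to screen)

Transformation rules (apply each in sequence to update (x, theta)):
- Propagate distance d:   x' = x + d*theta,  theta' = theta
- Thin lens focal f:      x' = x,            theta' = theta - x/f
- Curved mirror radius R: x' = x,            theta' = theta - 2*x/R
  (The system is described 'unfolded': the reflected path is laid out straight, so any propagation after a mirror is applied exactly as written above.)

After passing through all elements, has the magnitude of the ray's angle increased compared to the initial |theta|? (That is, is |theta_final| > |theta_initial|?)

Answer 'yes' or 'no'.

Answer: no

Derivation:
Initial: x=-9.0000 theta=-0.2000
After 1 (propagate distance d=14): x=-11.8000 theta=-0.2000
After 2 (thin lens f=34): x=-11.8000 theta=5/34 (≈0.1471)
After 3 (propagate distance d=34): x=-6.8000 theta=5/34 (≈0.1471)
After 4 (thin lens f=31): x=-6.8000 theta=1931/5270 (≈0.3664)
After 5 (propagate distance d=39): x=39473/5270 (≈7.4901) theta=1931/5270 (≈0.3664)
After 6 (thin lens f=22): x=39473/5270 (≈7.4901) theta=177/6820 (≈0.0260)
After 7 (propagate distance d=22 (to screen)): x=21241/2635 (≈8.0611) theta=177/6820 (≈0.0260)
|theta_initial|=0.2000 |theta_final|=177/6820 (≈0.0260) -> not increased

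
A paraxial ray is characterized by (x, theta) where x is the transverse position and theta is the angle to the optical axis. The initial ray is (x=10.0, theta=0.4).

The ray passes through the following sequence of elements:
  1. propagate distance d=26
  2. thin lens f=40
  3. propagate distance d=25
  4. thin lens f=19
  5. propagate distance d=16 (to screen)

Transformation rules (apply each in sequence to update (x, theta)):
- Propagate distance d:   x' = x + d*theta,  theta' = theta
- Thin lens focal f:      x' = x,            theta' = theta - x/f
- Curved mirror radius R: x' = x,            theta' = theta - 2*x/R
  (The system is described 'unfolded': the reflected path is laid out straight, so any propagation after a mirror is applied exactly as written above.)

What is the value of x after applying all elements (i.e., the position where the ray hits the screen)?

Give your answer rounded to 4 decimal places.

Answer: 1.0268

Derivation:
Initial: x=10.0000 theta=0.4000
After 1 (propagate distance d=26): x=20.4000 theta=0.4000
After 2 (thin lens f=40): x=20.4000 theta=-0.1100
After 3 (propagate distance d=25): x=17.6500 theta=-0.1100
After 4 (thin lens f=19): x=17.6500 theta=-987/950 (≈-1.0389)
After 5 (propagate distance d=16 (to screen)): x=1951/1900 (≈1.0268) theta=-987/950 (≈-1.0389)
Rounded to 4 decimal places: x = 1.0268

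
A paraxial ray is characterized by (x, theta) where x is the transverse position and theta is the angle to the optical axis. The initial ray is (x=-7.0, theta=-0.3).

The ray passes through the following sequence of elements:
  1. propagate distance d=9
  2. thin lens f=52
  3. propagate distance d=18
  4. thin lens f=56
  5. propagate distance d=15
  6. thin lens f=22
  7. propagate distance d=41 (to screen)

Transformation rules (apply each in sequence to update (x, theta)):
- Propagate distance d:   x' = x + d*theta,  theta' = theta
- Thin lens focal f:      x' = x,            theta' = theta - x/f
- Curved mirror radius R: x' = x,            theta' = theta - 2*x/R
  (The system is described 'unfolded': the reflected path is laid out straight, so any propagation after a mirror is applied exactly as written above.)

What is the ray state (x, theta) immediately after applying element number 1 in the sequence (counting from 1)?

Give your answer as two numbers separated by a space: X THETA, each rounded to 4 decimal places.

Answer: -9.7000 -0.3000

Derivation:
Initial: x=-7.0000 theta=-0.3000
After 1 (propagate distance d=9): x=-9.7000 theta=-0.3000
Rounded to 4 decimal places: x = -9.7000, theta = -0.3000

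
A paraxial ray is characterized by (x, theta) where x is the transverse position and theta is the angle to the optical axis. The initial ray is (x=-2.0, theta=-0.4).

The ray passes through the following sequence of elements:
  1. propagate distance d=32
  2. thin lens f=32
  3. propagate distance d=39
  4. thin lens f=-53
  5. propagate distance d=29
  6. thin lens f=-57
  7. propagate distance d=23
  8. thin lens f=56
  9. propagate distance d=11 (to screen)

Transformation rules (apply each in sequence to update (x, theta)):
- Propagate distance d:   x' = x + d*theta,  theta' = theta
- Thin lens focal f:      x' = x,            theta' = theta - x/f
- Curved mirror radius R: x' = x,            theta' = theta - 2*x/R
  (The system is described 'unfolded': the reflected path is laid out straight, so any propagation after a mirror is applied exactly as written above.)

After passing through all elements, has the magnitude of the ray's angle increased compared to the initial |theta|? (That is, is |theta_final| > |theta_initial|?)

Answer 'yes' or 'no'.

Initial: x=-2.0000 theta=-0.4000
After 1 (propagate distance d=32): x=-14.8000 theta=-0.4000
After 2 (thin lens f=32): x=-14.8000 theta=0.0625
After 3 (propagate distance d=39): x=-12.3625 theta=0.0625
After 4 (thin lens f=-53): x=-12.3625 theta=-181/1060 (≈-0.1708)
After 5 (propagate distance d=29): x=-73413/4240 (≈-17.3144) theta=-181/1060 (≈-0.1708)
After 6 (thin lens f=-57): x=-73413/4240 (≈-17.3144) theta=-38227/80560 (≈-0.4745)
After 7 (propagate distance d=23): x=-568517/20140 (≈-28.2283) theta=-38227/80560 (≈-0.4745)
After 8 (thin lens f=56): x=-568517/20140 (≈-28.2283) theta=33339/1127840 (≈0.0296)
After 9 (propagate distance d=11 (to screen)): x=-31470223/1127840 (≈-27.9031) theta=33339/1127840 (≈0.0296)
|theta_initial|=0.4000 |theta_final|=33339/1127840 (≈0.0296) -> not increased

Answer: no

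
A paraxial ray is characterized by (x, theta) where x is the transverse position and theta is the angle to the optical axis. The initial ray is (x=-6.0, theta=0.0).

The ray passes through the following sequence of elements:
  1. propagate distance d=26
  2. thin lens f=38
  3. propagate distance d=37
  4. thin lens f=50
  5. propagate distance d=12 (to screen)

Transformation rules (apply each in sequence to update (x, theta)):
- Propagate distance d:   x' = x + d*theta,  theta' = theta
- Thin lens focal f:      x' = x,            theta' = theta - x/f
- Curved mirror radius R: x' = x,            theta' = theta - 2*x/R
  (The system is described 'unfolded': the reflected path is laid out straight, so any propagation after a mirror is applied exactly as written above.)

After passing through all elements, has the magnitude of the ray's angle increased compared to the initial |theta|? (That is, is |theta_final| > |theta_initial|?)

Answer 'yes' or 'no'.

Answer: yes

Derivation:
Initial: x=-6.0000 theta=0.0000
After 1 (propagate distance d=26): x=-6.0000 theta=0.0000
After 2 (thin lens f=38): x=-6.0000 theta=3/19 (≈0.1579)
After 3 (propagate distance d=37): x=-3/19 (≈-0.1579) theta=3/19 (≈0.1579)
After 4 (thin lens f=50): x=-3/19 (≈-0.1579) theta=153/950 (≈0.1611)
After 5 (propagate distance d=12 (to screen)): x=843/475 (≈1.7747) theta=153/950 (≈0.1611)
|theta_initial|=0.0000 |theta_final|=153/950 (≈0.1611) -> increased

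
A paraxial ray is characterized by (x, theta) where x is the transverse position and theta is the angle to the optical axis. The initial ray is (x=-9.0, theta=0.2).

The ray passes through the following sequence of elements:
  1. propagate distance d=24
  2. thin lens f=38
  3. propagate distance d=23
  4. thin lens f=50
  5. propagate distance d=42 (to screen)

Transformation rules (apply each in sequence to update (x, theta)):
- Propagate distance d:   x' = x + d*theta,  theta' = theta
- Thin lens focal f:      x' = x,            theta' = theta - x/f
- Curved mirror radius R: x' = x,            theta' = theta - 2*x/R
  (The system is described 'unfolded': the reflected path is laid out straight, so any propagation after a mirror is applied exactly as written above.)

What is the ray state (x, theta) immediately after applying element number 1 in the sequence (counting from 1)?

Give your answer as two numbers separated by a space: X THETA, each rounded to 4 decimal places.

Answer: -4.2000 0.2000

Derivation:
Initial: x=-9.0000 theta=0.2000
After 1 (propagate distance d=24): x=-4.2000 theta=0.2000
Rounded to 4 decimal places: x = -4.2000, theta = 0.2000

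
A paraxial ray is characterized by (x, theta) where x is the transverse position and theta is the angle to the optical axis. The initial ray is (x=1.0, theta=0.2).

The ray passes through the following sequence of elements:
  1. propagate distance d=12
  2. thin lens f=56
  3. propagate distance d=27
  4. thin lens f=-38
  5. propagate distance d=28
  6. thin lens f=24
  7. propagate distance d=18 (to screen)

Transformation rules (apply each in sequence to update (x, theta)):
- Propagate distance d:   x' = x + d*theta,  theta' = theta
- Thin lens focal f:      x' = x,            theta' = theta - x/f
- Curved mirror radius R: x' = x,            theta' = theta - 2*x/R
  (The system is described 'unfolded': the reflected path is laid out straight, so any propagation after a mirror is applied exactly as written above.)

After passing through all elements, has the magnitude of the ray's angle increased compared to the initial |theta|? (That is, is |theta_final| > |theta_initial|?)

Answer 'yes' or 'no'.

Initial: x=1.0000 theta=0.2000
After 1 (propagate distance d=12): x=3.4000 theta=0.2000
After 2 (thin lens f=56): x=3.4000 theta=39/280 (≈0.1393)
After 3 (propagate distance d=27): x=401/56 (≈7.1607) theta=39/280 (≈0.1393)
After 4 (thin lens f=-38): x=401/56 (≈7.1607) theta=3487/10640 (≈0.3277)
After 5 (propagate distance d=28): x=86913/5320 (≈16.3370) theta=3487/10640 (≈0.3277)
After 6 (thin lens f=24): x=86913/5320 (≈16.3370) theta=-15023/42560 (≈-0.3530)
After 7 (propagate distance d=18 (to screen)): x=42489/4256 (≈9.9833) theta=-15023/42560 (≈-0.3530)
|theta_initial|=0.2000 |theta_final|=15023/42560 (≈0.3530) -> increased

Answer: yes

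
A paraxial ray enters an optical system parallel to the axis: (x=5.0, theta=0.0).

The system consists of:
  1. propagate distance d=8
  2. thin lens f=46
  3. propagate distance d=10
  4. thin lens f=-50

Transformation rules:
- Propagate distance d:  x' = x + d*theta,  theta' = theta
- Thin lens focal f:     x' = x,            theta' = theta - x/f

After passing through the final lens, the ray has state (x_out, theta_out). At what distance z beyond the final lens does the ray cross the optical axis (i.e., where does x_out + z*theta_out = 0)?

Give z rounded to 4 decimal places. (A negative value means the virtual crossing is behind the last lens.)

Answer: 128.5714

Derivation:
Initial: x=5.0000 theta=0.0000
After 1 (propagate distance d=8): x=5.0000 theta=0.0000
After 2 (thin lens f=46): x=5.0000 theta=-5/46 (≈-0.1087)
After 3 (propagate distance d=10): x=90/23 (≈3.9130) theta=-5/46 (≈-0.1087)
After 4 (thin lens f=-50): x=90/23 (≈3.9130) theta=-7/230 (≈-0.0304)
z_focus = -x_out/theta_out = -(90/23)/(-7/230) = 900/7 ≈ 128.5714
Rounded to 4 decimal places: z = 128.5714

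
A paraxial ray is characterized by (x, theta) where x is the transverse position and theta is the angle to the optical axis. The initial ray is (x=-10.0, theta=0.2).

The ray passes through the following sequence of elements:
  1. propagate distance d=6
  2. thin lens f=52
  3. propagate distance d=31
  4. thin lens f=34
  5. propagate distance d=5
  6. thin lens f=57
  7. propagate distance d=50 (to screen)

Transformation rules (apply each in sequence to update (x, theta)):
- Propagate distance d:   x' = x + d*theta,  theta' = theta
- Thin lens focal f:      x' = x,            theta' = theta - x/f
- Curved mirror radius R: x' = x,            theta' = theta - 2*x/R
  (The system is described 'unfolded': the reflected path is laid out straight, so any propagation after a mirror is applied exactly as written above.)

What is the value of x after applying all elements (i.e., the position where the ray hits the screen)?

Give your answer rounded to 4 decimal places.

Answer: 15.0740

Derivation:
Initial: x=-10.0000 theta=0.2000
After 1 (propagate distance d=6): x=-8.8000 theta=0.2000
After 2 (thin lens f=52): x=-8.8000 theta=24/65 (≈0.3692)
After 3 (propagate distance d=31): x=172/65 (≈2.6462) theta=24/65 (≈0.3692)
After 4 (thin lens f=34): x=172/65 (≈2.6462) theta=322/1105 (≈0.2914)
After 5 (propagate distance d=5): x=4534/1105 (≈4.1032) theta=322/1105 (≈0.2914)
After 6 (thin lens f=57): x=4534/1105 (≈4.1032) theta=2764/12597 (≈0.2194)
After 7 (propagate distance d=50 (to screen)): x=949438/62985 (≈15.0740) theta=2764/12597 (≈0.2194)
Rounded to 4 decimal places: x = 15.0740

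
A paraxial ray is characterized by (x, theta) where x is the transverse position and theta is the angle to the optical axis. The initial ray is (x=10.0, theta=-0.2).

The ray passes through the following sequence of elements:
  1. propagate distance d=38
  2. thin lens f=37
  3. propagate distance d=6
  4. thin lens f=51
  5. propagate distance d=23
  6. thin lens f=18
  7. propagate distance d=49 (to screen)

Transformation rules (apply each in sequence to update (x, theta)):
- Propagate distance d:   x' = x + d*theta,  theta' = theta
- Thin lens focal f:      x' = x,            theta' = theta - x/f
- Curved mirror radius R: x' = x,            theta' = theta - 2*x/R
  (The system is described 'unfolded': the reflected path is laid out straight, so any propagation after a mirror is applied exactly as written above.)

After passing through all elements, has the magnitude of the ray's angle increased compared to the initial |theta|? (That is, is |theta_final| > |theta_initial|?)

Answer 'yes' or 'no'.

Answer: no

Derivation:
Initial: x=10.0000 theta=-0.2000
After 1 (propagate distance d=38): x=2.4000 theta=-0.2000
After 2 (thin lens f=37): x=2.4000 theta=-49/185 (≈-0.2649)
After 3 (propagate distance d=6): x=30/37 (≈0.8108) theta=-49/185 (≈-0.2649)
After 4 (thin lens f=51): x=30/37 (≈0.8108) theta=-883/3145 (≈-0.2808)
After 5 (propagate distance d=23): x=-17759/3145 (≈-5.6467) theta=-883/3145 (≈-0.2808)
After 6 (thin lens f=18): x=-17759/3145 (≈-5.6467) theta=373/11322 (≈0.0329)
After 7 (propagate distance d=49 (to screen)): x=-228277/56610 (≈-4.0325) theta=373/11322 (≈0.0329)
|theta_initial|=0.2000 |theta_final|=373/11322 (≈0.0329) -> not increased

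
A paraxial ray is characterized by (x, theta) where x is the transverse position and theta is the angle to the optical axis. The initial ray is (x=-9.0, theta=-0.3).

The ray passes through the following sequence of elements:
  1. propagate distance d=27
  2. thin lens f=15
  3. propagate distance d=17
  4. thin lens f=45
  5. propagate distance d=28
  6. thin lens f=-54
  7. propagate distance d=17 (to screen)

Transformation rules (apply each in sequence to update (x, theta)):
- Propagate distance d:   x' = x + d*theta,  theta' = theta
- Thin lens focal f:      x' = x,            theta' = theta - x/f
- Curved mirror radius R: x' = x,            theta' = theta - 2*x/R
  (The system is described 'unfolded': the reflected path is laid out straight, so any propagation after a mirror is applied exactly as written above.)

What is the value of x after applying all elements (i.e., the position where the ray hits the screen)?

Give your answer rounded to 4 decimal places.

Initial: x=-9.0000 theta=-0.3000
After 1 (propagate distance d=27): x=-17.1000 theta=-0.3000
After 2 (thin lens f=15): x=-17.1000 theta=0.8400
After 3 (propagate distance d=17): x=-2.8200 theta=0.8400
After 4 (thin lens f=45): x=-2.8200 theta=677/750 (≈0.9027)
After 5 (propagate distance d=28): x=16841/750 (≈22.4547) theta=677/750 (≈0.9027)
After 6 (thin lens f=-54): x=16841/750 (≈22.4547) theta=53399/40500 (≈1.3185)
After 7 (propagate distance d=17 (to screen)): x=1817197/40500 (≈44.8691) theta=53399/40500 (≈1.3185)
Rounded to 4 decimal places: x = 44.8691

Answer: 44.8691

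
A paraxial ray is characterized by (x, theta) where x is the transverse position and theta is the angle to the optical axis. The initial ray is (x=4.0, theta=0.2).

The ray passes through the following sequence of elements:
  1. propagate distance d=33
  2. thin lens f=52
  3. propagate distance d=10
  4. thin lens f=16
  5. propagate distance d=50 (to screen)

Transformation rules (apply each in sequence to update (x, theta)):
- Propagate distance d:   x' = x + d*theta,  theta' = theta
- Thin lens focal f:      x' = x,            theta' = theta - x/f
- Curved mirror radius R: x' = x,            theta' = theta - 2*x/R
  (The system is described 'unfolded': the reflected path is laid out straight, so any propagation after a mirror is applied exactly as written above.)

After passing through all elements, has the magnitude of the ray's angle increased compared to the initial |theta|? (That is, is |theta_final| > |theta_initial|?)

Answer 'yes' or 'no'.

Initial: x=4.0000 theta=0.2000
After 1 (propagate distance d=33): x=10.6000 theta=0.2000
After 2 (thin lens f=52): x=10.6000 theta=-1/260 (≈-0.0038)
After 3 (propagate distance d=10): x=1373/130 (≈10.5615) theta=-1/260 (≈-0.0038)
After 4 (thin lens f=16): x=1373/130 (≈10.5615) theta=-1381/2080 (≈-0.6639)
After 5 (propagate distance d=50 (to screen)): x=-23541/1040 (≈-22.6356) theta=-1381/2080 (≈-0.6639)
|theta_initial|=0.2000 |theta_final|=1381/2080 (≈0.6639) -> increased

Answer: yes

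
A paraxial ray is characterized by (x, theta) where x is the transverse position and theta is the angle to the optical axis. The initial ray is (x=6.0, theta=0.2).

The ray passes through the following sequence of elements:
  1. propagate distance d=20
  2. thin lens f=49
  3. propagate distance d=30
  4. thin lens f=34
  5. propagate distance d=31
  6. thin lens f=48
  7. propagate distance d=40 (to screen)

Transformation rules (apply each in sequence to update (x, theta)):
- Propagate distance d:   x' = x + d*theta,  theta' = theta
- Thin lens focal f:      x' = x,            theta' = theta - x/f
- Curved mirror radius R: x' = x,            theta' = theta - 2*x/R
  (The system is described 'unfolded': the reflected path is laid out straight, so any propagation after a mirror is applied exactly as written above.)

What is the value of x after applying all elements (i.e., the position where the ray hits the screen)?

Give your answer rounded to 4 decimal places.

Answer: -11.6597

Derivation:
Initial: x=6.0000 theta=0.2000
After 1 (propagate distance d=20): x=10.0000 theta=0.2000
After 2 (thin lens f=49): x=10.0000 theta=-1/245 (≈-0.0041)
After 3 (propagate distance d=30): x=484/49 (≈9.8776) theta=-1/245 (≈-0.0041)
After 4 (thin lens f=34): x=484/49 (≈9.8776) theta=-1227/4165 (≈-0.2946)
After 5 (propagate distance d=31): x=3103/4165 (≈0.7450) theta=-1227/4165 (≈-0.2946)
After 6 (thin lens f=48): x=3103/4165 (≈0.7450) theta=-521/1680 (≈-0.3101)
After 7 (propagate distance d=40 (to screen)): x=-291377/24990 (≈-11.6597) theta=-521/1680 (≈-0.3101)
Rounded to 4 decimal places: x = -11.6597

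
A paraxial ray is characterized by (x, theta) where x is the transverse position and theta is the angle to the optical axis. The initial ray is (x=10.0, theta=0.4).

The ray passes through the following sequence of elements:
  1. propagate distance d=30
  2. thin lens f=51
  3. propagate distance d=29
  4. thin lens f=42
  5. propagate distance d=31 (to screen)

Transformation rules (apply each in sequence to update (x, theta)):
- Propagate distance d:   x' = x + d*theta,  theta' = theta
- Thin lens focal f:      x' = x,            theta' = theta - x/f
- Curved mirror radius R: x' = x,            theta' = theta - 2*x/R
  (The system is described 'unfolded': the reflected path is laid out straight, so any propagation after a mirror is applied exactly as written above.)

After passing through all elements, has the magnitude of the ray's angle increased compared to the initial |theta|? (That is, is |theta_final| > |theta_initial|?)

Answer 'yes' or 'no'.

Initial: x=10.0000 theta=0.4000
After 1 (propagate distance d=30): x=22.0000 theta=0.4000
After 2 (thin lens f=51): x=22.0000 theta=-8/255 (≈-0.0314)
After 3 (propagate distance d=29): x=5378/255 (≈21.0902) theta=-8/255 (≈-0.0314)
After 4 (thin lens f=42): x=5378/255 (≈21.0902) theta=-2857/5355 (≈-0.5335)
After 5 (propagate distance d=31 (to screen)): x=24371/5355 (≈4.5511) theta=-2857/5355 (≈-0.5335)
|theta_initial|=0.4000 |theta_final|=2857/5355 (≈0.5335) -> increased

Answer: yes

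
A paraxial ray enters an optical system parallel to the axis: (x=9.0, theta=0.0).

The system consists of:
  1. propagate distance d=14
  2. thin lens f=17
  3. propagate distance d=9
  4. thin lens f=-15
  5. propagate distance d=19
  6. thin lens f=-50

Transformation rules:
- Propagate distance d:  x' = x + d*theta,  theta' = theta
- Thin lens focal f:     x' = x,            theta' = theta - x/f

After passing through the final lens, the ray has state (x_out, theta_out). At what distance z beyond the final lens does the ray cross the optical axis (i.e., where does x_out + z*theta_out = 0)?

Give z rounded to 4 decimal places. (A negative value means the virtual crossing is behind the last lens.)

Initial: x=9.0000 theta=0.0000
After 1 (propagate distance d=14): x=9.0000 theta=0.0000
After 2 (thin lens f=17): x=9.0000 theta=-9/17 (≈-0.5294)
After 3 (propagate distance d=9): x=72/17 (≈4.2353) theta=-9/17 (≈-0.5294)
After 4 (thin lens f=-15): x=72/17 (≈4.2353) theta=-21/85 (≈-0.2471)
After 5 (propagate distance d=19): x=-39/85 (≈-0.4588) theta=-21/85 (≈-0.2471)
After 6 (thin lens f=-50): x=-39/85 (≈-0.4588) theta=-1089/4250 (≈-0.2562)
z_focus = -x_out/theta_out = -(-39/85)/(-1089/4250) = -650/363 ≈ -1.7906
Rounded to 4 decimal places: z = -1.7906

Answer: -1.7906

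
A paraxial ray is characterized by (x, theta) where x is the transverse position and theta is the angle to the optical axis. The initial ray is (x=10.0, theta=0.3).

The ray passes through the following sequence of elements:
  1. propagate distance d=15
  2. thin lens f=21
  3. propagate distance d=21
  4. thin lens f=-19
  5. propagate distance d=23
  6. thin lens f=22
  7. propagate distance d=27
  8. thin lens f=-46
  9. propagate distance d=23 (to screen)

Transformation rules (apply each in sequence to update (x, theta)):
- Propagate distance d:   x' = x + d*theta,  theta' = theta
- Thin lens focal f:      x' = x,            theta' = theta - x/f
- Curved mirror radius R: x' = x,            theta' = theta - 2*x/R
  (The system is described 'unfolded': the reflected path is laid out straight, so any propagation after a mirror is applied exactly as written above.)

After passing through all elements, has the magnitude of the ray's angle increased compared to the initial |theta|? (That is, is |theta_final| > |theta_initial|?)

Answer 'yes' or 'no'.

Answer: yes

Derivation:
Initial: x=10.0000 theta=0.3000
After 1 (propagate distance d=15): x=14.5000 theta=0.3000
After 2 (thin lens f=21): x=14.5000 theta=-41/105 (≈-0.3905)
After 3 (propagate distance d=21): x=6.3000 theta=-41/105 (≈-0.3905)
After 4 (thin lens f=-19): x=6.3000 theta=-47/798 (≈-0.0589)
After 5 (propagate distance d=23): x=9866/1995 (≈4.9454) theta=-47/798 (≈-0.0589)
After 6 (thin lens f=22): x=9866/1995 (≈4.9454) theta=-12451/43890 (≈-0.2837)
After 7 (propagate distance d=27): x=-23825/8778 (≈-2.7142) theta=-12451/43890 (≈-0.2837)
After 8 (thin lens f=-46): x=-23825/8778 (≈-2.7142) theta=-691871/2018940 (≈-0.3427)
After 9 (propagate distance d=23 (to screen)): x=-930121/87780 (≈-10.5960) theta=-691871/2018940 (≈-0.3427)
|theta_initial|=0.3000 |theta_final|=691871/2018940 (≈0.3427) -> increased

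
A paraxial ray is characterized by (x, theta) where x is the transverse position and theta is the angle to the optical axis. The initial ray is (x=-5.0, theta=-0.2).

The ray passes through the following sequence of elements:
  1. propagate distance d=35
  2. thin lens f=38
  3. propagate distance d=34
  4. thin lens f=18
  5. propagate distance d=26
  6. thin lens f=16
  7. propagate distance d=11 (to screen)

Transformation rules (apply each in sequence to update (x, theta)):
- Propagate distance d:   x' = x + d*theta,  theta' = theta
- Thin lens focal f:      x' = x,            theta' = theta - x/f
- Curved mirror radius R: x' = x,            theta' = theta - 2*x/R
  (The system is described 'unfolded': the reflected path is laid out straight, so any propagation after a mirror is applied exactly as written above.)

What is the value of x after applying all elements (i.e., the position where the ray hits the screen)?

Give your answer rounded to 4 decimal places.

Answer: 8.2618

Derivation:
Initial: x=-5.0000 theta=-0.2000
After 1 (propagate distance d=35): x=-12.0000 theta=-0.2000
After 2 (thin lens f=38): x=-12.0000 theta=11/95 (≈0.1158)
After 3 (propagate distance d=34): x=-766/95 (≈-8.0632) theta=11/95 (≈0.1158)
After 4 (thin lens f=18): x=-766/95 (≈-8.0632) theta=482/855 (≈0.5637)
After 5 (propagate distance d=26): x=5638/855 (≈6.5942) theta=482/855 (≈0.5637)
After 6 (thin lens f=16): x=5638/855 (≈6.5942) theta=1037/6840 (≈0.1516)
After 7 (propagate distance d=11 (to screen)): x=6279/760 (≈8.2618) theta=1037/6840 (≈0.1516)
Rounded to 4 decimal places: x = 8.2618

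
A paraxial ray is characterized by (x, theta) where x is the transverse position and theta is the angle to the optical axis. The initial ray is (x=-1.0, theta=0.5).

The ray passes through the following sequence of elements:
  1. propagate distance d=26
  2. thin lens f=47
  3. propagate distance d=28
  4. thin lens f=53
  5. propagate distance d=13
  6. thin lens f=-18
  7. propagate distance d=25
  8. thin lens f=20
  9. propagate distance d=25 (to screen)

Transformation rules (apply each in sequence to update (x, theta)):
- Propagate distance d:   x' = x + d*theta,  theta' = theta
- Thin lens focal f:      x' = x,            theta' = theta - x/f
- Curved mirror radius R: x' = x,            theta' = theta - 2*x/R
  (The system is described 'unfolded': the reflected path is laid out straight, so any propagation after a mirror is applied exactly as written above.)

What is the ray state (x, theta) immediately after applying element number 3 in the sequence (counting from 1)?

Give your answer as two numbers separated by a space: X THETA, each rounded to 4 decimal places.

Initial: x=-1.0000 theta=0.5000
After 1 (propagate distance d=26): x=12.0000 theta=0.5000
After 2 (thin lens f=47): x=12.0000 theta=23/94 (≈0.2447)
After 3 (propagate distance d=28): x=886/47 (≈18.8511) theta=23/94 (≈0.2447)
Rounded to 4 decimal places: x = 18.8511, theta = 0.2447

Answer: 18.8511 0.2447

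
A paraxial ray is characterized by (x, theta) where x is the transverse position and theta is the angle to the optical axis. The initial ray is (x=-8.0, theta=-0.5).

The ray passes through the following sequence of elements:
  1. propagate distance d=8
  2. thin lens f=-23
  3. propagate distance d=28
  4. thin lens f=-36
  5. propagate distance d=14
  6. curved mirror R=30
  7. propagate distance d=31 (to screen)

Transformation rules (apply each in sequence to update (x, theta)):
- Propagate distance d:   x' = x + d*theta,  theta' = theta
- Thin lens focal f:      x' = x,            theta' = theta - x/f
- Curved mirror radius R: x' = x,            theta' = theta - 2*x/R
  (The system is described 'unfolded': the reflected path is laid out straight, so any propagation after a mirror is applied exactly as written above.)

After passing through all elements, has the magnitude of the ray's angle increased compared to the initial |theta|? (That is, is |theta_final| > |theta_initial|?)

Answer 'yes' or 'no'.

Answer: yes

Derivation:
Initial: x=-8.0000 theta=-0.5000
After 1 (propagate distance d=8): x=-12.0000 theta=-0.5000
After 2 (thin lens f=-23): x=-12.0000 theta=-47/46 (≈-1.0217)
After 3 (propagate distance d=28): x=-934/23 (≈-40.6087) theta=-47/46 (≈-1.0217)
After 4 (thin lens f=-36): x=-934/23 (≈-40.6087) theta=-445/207 (≈-2.1498)
After 5 (propagate distance d=14): x=-14636/207 (≈-70.7053) theta=-445/207 (≈-2.1498)
After 6 (curved mirror R=30): x=-14636/207 (≈-70.7053) theta=7961/3105 (≈2.5639)
After 7 (propagate distance d=31 (to screen)): x=27251/3105 (≈8.7765) theta=7961/3105 (≈2.5639)
|theta_initial|=0.5000 |theta_final|=7961/3105 (≈2.5639) -> increased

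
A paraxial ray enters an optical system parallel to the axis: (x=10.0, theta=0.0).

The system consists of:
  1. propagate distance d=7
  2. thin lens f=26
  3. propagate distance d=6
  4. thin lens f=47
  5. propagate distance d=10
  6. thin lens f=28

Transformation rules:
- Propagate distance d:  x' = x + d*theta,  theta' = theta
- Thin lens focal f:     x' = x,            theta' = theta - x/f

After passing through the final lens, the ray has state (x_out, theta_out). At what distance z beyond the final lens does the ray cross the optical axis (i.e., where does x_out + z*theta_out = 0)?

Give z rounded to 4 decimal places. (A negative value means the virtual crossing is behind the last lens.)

Answer: 3.5228

Derivation:
Initial: x=10.0000 theta=0.0000
After 1 (propagate distance d=7): x=10.0000 theta=0.0000
After 2 (thin lens f=26): x=10.0000 theta=-5/13 (≈-0.3846)
After 3 (propagate distance d=6): x=100/13 (≈7.6923) theta=-5/13 (≈-0.3846)
After 4 (thin lens f=47): x=100/13 (≈7.6923) theta=-335/611 (≈-0.5483)
After 5 (propagate distance d=10): x=1350/611 (≈2.2095) theta=-335/611 (≈-0.5483)
After 6 (thin lens f=28): x=1350/611 (≈2.2095) theta=-5365/8554 (≈-0.6272)
z_focus = -x_out/theta_out = -(1350/611)/(-5365/8554) = 3780/1073 ≈ 3.5228
Rounded to 4 decimal places: z = 3.5228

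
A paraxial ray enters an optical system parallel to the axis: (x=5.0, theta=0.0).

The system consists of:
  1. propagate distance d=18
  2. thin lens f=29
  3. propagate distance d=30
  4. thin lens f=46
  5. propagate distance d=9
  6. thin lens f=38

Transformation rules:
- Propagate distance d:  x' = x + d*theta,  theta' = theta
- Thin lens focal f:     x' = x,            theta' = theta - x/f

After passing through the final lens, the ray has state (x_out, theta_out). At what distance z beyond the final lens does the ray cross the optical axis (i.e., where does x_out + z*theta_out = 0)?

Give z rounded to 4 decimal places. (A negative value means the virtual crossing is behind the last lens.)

Initial: x=5.0000 theta=0.0000
After 1 (propagate distance d=18): x=5.0000 theta=0.0000
After 2 (thin lens f=29): x=5.0000 theta=-5/29 (≈-0.1724)
After 3 (propagate distance d=30): x=-5/29 (≈-0.1724) theta=-5/29 (≈-0.1724)
After 4 (thin lens f=46): x=-5/29 (≈-0.1724) theta=-225/1334 (≈-0.1687)
After 5 (propagate distance d=9): x=-2255/1334 (≈-1.6904) theta=-225/1334 (≈-0.1687)
After 6 (thin lens f=38): x=-2255/1334 (≈-1.6904) theta=-6295/50692 (≈-0.1242)
z_focus = -x_out/theta_out = -(-2255/1334)/(-6295/50692) = -17138/1259 ≈ -13.6124
Rounded to 4 decimal places: z = -13.6124

Answer: -13.6124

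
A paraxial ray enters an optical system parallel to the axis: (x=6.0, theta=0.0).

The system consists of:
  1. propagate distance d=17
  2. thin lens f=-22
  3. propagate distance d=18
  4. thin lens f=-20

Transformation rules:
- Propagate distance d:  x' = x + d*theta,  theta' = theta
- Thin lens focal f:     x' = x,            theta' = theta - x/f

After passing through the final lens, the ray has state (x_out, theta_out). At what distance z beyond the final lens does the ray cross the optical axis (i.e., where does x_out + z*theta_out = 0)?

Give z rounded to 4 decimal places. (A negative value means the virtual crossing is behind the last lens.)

Answer: -13.3333

Derivation:
Initial: x=6.0000 theta=0.0000
After 1 (propagate distance d=17): x=6.0000 theta=0.0000
After 2 (thin lens f=-22): x=6.0000 theta=3/11 (≈0.2727)
After 3 (propagate distance d=18): x=120/11 (≈10.9091) theta=3/11 (≈0.2727)
After 4 (thin lens f=-20): x=120/11 (≈10.9091) theta=9/11 (≈0.8182)
z_focus = -x_out/theta_out = -(120/11)/(9/11) = -40/3 ≈ -13.3333
Rounded to 4 decimal places: z = -13.3333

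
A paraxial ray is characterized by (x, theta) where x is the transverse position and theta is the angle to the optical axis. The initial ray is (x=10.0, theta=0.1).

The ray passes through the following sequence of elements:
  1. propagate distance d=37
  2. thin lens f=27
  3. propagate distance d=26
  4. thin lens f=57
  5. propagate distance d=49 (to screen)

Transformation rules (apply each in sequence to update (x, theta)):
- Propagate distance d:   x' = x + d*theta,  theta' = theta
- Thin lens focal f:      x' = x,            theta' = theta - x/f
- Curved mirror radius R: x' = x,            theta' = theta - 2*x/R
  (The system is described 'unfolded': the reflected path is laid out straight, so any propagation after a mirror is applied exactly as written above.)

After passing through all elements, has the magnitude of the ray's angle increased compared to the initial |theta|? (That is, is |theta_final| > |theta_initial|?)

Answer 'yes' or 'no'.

Answer: yes

Derivation:
Initial: x=10.0000 theta=0.1000
After 1 (propagate distance d=37): x=13.7000 theta=0.1000
After 2 (thin lens f=27): x=13.7000 theta=-11/27 (≈-0.4074)
After 3 (propagate distance d=26): x=839/270 (≈3.1074) theta=-11/27 (≈-0.4074)
After 4 (thin lens f=57): x=839/270 (≈3.1074) theta=-7109/15390 (≈-0.4619)
After 5 (propagate distance d=49 (to screen)): x=-150259/7695 (≈-19.5268) theta=-7109/15390 (≈-0.4619)
|theta_initial|=0.1000 |theta_final|=7109/15390 (≈0.4619) -> increased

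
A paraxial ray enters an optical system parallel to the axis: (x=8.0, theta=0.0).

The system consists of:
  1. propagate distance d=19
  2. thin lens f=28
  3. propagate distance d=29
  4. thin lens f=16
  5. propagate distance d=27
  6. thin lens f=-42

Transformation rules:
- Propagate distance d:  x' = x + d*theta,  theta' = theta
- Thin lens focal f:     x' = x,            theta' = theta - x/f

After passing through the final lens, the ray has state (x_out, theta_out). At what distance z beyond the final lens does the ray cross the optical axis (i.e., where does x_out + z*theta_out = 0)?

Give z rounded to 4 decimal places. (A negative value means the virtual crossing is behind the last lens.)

Answer: -16.8240

Derivation:
Initial: x=8.0000 theta=0.0000
After 1 (propagate distance d=19): x=8.0000 theta=0.0000
After 2 (thin lens f=28): x=8.0000 theta=-2/7 (≈-0.2857)
After 3 (propagate distance d=29): x=-2/7 (≈-0.2857) theta=-2/7 (≈-0.2857)
After 4 (thin lens f=16): x=-2/7 (≈-0.2857) theta=-15/56 (≈-0.2679)
After 5 (propagate distance d=27): x=-421/56 (≈-7.5179) theta=-15/56 (≈-0.2679)
After 6 (thin lens f=-42): x=-421/56 (≈-7.5179) theta=-1051/2352 (≈-0.4469)
z_focus = -x_out/theta_out = -(-421/56)/(-1051/2352) = -17682/1051 ≈ -16.8240
Rounded to 4 decimal places: z = -16.8240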